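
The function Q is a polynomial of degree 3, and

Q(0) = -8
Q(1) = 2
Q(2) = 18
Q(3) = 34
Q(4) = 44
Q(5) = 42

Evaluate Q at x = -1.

First differences: 10, 16, 16, 10, -2. Second differences: 6, 0, -6, -12. Third differences: -6, -6, -6.
Level-3 differences are constant, so Q has degree 3.
Fitting a degree-3 polynomial gives Q(x) = -x³ + 6x² + 5x - 8.
Then Q(-1) = -6.

-6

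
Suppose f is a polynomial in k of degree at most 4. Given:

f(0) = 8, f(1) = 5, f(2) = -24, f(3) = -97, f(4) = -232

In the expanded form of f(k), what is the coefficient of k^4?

Write f(k) = ak^4 + bk³ + ck² + dk + e; the 5 given values yield a linear system in the 5 coefficients.
Solving, the leading coefficient vanishes, and f(k) = -3k³ - 4k² + 4k + 8.
The coefficient of k^4 is 0.

0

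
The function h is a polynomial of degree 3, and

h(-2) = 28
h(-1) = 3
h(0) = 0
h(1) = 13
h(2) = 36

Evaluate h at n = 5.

First differences: -25, -3, 13, 23. Second differences: 22, 16, 10. Third differences: -6, -6.
Level-3 differences are constant, so h has degree 3.
Fitting a degree-3 polynomial gives h(n) = -n³ + 8n² + 6n.
Then h(5) = 105.

105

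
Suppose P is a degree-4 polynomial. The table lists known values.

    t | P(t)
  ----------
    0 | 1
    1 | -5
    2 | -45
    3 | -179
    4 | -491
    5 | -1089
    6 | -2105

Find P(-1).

9

First differences: -6, -40, -134, -312, -598, -1016. Second differences: -34, -94, -178, -286, -418. Third differences: -60, -84, -108, -132. Fourth differences: -24, -24, -24.
Level-4 differences are constant, so P has degree 4.
Fitting a degree-4 polynomial gives P(t) = -t^4 - 4t³ + 2t² - 3t + 1.
Then P(-1) = 9.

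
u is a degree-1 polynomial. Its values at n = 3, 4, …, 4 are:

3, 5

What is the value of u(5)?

7

Write u(n) = an + b; the 2 given values yield a linear system in the 2 coefficients.
Solving, u(n) = 2n - 3.
Then u(5) = 7.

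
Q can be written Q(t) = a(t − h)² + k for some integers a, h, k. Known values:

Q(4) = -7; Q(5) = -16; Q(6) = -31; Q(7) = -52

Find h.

First differences -9, -15, -21; second difference -6 = 2a, so a = -3.
Expanding, the t-coefficient is −2ah = 6h; matching it to the data gives h = 3, and then k = -4.
So Q(t) = -3(t − 3)² − 4.
Hence h = 3.

3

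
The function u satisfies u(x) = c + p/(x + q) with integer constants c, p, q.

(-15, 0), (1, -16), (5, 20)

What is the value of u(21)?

(u(x) − c)(x + q) = p for each data point; the three points give a linear system in c and q, then p follows.
Solving: c = 2, q = -3, p = 36, so u(x) = 2 + 36/(x − 3).
Then u(21) = 2 + 36/18 = 4.

4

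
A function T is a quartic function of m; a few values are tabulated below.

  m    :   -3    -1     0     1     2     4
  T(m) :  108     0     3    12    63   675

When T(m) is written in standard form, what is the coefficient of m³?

2

Write T(m) = am^4 + bm³ + cm² + dm + e; the 6 given values yield a linear system in the 5 coefficients.
Solving, T(m) = 2m^4 + 2m³ + m² + 4m + 3.
The coefficient of m³ is 2.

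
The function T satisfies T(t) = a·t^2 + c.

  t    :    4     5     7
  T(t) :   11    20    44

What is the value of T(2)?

-1

From T(4) = 11 and T(5) = 20: 16a + c = 11 and 25a + c = 20.
Subtracting: 9a = 9, so a = 1; then c = 11 − 1·16 = -5.
So T(t) = 1t² − 5, and T(2) = -1.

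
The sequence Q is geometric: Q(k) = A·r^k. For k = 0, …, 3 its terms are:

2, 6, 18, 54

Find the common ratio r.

3

Consecutive ratio: 6/2 = 3, and 18/6 = 3, so r = 3.
Then A·3^0 = 2 gives A = 2, and Q(k) = 2·3^k.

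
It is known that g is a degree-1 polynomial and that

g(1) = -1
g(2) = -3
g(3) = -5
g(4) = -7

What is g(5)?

-9

First differences: -2, -2, -2.
Level-1 differences are constant, so g has degree 1.
Fitting a degree-1 polynomial gives g(n) = -2n + 1.
Then g(5) = -9.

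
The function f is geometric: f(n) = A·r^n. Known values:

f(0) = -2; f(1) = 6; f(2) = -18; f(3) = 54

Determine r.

-3

Consecutive ratio: 6/(-2) = -3, and -18/6 = -3, so r = -3.
Then A·(-3)^0 = -2 gives A = -2, and f(n) = -2·(-3)^n.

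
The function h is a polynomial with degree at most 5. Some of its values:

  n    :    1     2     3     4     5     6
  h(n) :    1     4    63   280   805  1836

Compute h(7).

3619

First differences: 3, 59, 217, 525, 1031. Second differences: 56, 158, 308, 506. Third differences: 102, 150, 198. Fourth differences: 48, 48.
Level-4 differences are constant, so h has degree 4.
Fitting a degree-4 polynomial gives h(n) = 2n^4 - 3n³ - 4n² + 6n.
Then h(7) = 3619.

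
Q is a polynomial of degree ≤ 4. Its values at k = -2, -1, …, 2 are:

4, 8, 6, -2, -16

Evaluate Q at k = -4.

-22

First differences: 4, -2, -8, -14. Second differences: -6, -6, -6.
Level-2 differences are constant, so Q has degree 2.
Fitting a degree-2 polynomial gives Q(k) = -3k² - 5k + 6.
Then Q(-4) = -22.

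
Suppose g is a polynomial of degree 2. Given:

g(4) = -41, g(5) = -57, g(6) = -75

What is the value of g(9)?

-141

Write g(n) = an² + bn + c; the 3 given values yield a linear system in the 3 coefficients.
Solving, g(n) = -n² - 7n + 3.
Then g(9) = -141.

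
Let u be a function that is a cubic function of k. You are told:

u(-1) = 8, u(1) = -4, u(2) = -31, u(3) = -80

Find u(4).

Write u(k) = ak³ + bk² + ck + d; the 4 given values yield a linear system in the 4 coefficients.
Solving, u(k) = -k³ - 5k² - 5k + 7.
Then u(4) = -157.

-157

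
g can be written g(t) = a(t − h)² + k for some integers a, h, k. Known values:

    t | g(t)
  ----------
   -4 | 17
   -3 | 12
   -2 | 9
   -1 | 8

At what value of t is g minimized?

First differences -5, -3, -1; second difference 2 = 2a, so a = 1.
Expanding, the t-coefficient is −2ah = -2h; matching it to the data gives h = -1, and then k = 8.
So g(t) = 1(t + 1)² + 8.
Hence h = -1.

-1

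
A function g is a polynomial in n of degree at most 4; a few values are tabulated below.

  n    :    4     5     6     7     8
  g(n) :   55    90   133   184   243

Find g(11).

First differences: 35, 43, 51, 59. Second differences: 8, 8, 8.
Level-2 differences are constant, so g has degree 2.
Fitting a degree-2 polynomial gives g(n) = 4n² - n - 5.
Then g(11) = 468.

468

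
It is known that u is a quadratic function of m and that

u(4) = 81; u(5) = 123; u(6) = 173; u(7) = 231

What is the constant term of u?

First differences: 42, 50, 58. Second differences: 8, 8.
Level-2 differences are constant, so u has degree 2.
Fitting a degree-2 polynomial gives u(m) = 4m² + 6m - 7.
The constant term is u(0) = -7.

-7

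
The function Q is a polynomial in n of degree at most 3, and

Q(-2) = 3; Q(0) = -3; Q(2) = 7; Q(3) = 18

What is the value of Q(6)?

Write Q(n) = an³ + bn² + cn + d; the 4 given values yield a linear system in the 4 coefficients.
Solving, the leading coefficient vanishes, and Q(n) = 2n² + n - 3.
Then Q(6) = 75.

75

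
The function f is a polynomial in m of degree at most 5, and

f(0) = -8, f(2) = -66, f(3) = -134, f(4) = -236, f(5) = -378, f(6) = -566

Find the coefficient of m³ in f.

Write f(m) = am^5 + bm^4 + cm³ + dm² + em + p; the 6 given values yield a linear system in the 6 coefficients.
Solving, the top 2 coefficients vanish, and f(m) = -m³ - 8m² - 9m - 8.
The coefficient of m³ is -1.

-1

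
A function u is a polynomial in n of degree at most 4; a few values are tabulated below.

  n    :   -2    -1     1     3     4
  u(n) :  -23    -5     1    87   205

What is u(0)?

Write u(n) = an^4 + bn³ + cn² + dn + e; the 5 given values yield a linear system in the 5 coefficients.
Solving, the leading coefficient vanishes, and u(n) = 3n³ + n² - 3.
The constant term is u(0) = -3.

-3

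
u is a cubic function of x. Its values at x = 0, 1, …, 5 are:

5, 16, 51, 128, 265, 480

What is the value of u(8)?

Write u(x) = ax³ + bx² + cx + d; the 6 given values yield a linear system in the 4 coefficients.
Solving, u(x) = 3x³ + 3x² + 5x + 5.
Then u(8) = 1773.

1773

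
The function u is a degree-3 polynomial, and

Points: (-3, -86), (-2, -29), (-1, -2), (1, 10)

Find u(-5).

-338

Write u(k) = ak³ + bk² + ck + d; the 4 given values yield a linear system in the 4 coefficients.
Solving, u(k) = 2k³ - 3k² + 4k + 7.
Then u(-5) = -338.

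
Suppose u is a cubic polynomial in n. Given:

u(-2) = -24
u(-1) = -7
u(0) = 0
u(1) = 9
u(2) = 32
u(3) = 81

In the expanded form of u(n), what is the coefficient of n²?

First differences: 17, 7, 9, 23, 49. Second differences: -10, 2, 14, 26. Third differences: 12, 12, 12.
Level-3 differences are constant, so u has degree 3.
Fitting a degree-3 polynomial gives u(n) = 2n³ + n² + 6n.
The coefficient of n² is 1.

1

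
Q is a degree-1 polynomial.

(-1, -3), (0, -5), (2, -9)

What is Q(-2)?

Write Q(n) = an + b; the 3 given values yield a linear system in the 2 coefficients.
Solving, Q(n) = -2n - 5.
Then Q(-2) = -1.

-1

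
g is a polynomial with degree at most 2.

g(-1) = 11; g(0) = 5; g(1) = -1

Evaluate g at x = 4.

First differences: -6, -6.
Level-1 differences are constant, so g has degree 1.
Fitting a degree-1 polynomial gives g(x) = -6x + 5.
Then g(4) = -19.

-19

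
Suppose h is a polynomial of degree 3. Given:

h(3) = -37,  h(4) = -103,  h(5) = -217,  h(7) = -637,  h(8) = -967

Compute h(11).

Write h(t) = at³ + bt² + ct + d; the 5 given values yield a linear system in the 4 coefficients.
Solving, h(t) = -2t³ + 8t - 7.
Then h(11) = -2581.

-2581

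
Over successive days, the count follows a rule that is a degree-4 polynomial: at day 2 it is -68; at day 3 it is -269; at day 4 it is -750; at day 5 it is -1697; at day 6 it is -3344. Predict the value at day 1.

Write the value at m as Q(m).
Write Q(m) = am^4 + bm³ + cm² + dm + e; the 5 given values yield a linear system in the 5 coefficients.
Solving, Q(m) = -2m^4 - 3m³ - 3m² + m - 2.
Then Q(1) = -9.

-9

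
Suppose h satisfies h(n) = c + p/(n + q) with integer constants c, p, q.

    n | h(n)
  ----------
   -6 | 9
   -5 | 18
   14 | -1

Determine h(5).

(h(n) − c)(n + q) = p for each data point; the three points give a linear system in c and q, then p follows.
Solving: c = 0, q = 4, p = -18, so h(n) = -18/(n + 4).
Then h(5) = 0 − 18/9 = -2.

-2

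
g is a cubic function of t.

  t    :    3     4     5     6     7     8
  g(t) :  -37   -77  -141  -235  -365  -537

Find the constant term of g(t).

-1

First differences: -40, -64, -94, -130, -172. Second differences: -24, -30, -36, -42. Third differences: -6, -6, -6.
Level-3 differences are constant, so g has degree 3.
Fitting a degree-3 polynomial gives g(t) = -t³ - 3t - 1.
The constant term is g(0) = -1.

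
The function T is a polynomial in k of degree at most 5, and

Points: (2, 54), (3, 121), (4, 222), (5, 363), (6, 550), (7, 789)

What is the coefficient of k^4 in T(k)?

0

First differences: 67, 101, 141, 187, 239. Second differences: 34, 40, 46, 52. Third differences: 6, 6, 6.
Level-3 differences are constant, so T has degree 3.
Fitting a degree-3 polynomial gives T(k) = k³ + 8k² + 8k - 2.
The coefficient of k^4 is 0.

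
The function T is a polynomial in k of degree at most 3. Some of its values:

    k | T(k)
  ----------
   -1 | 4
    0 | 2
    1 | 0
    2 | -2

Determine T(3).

-4

First differences: -2, -2, -2.
Level-1 differences are constant, so T has degree 1.
Fitting a degree-1 polynomial gives T(k) = -2k + 2.
Then T(3) = -4.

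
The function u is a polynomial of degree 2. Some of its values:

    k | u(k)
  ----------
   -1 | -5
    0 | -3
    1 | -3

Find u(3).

Write u(k) = ak² + bk + c; the 3 given values yield a linear system in the 3 coefficients.
Solving, u(k) = -k² + k - 3.
Then u(3) = -9.

-9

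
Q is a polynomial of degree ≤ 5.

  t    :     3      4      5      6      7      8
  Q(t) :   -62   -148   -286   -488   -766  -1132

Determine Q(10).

-2176

First differences: -86, -138, -202, -278, -366. Second differences: -52, -64, -76, -88. Third differences: -12, -12, -12.
Level-3 differences are constant, so Q has degree 3.
Fitting a degree-3 polynomial gives Q(t) = -2t³ - 2t² + 2t + 4.
Then Q(10) = -2176.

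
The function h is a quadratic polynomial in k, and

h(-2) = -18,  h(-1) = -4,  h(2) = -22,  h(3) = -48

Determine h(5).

-130

Write h(k) = ak² + bk + c; the 4 given values yield a linear system in the 3 coefficients.
Solving, h(k) = -5k² - k.
Then h(5) = -130.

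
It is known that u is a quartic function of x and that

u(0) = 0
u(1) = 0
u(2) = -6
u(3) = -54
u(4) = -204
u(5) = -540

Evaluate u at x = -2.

First differences: 0, -6, -48, -150, -336. Second differences: -6, -42, -102, -186. Third differences: -36, -60, -84. Fourth differences: -24, -24.
Level-4 differences are constant, so u has degree 4.
Fitting a degree-4 polynomial gives u(x) = -x^4 + 4x² - 3x.
Then u(-2) = 6.

6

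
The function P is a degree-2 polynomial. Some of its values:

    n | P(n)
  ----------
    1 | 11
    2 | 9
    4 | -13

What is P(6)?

Write P(n) = an² + bn + c; the 3 given values yield a linear system in the 3 coefficients.
Solving, P(n) = -3n² + 7n + 7.
Then P(6) = -59.

-59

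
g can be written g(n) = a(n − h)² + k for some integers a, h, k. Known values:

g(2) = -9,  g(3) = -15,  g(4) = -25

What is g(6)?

First differences -6, -10; second difference -4 = 2a, so a = -2.
Expanding, the n-coefficient is −2ah = 4h; matching it to the data gives h = 1, and then k = -7.
So g(n) = -2(n − 1)² − 7.
g(6) = -2·5² − 7 = -57.

-57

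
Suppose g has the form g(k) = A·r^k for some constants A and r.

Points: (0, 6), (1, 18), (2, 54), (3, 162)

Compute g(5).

1458

Consecutive ratio: 18/6 = 3, and 54/18 = 3, so r = 3.
Then A·3^0 = 6 gives A = 6, and g(k) = 6·3^k.
g(5) = 6·3^5 = 1458.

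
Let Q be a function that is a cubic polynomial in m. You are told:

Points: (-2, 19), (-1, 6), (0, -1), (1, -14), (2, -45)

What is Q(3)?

-106

First differences: -13, -7, -13, -31. Second differences: 6, -6, -18. Third differences: -12, -12.
Level-3 differences are constant, so Q has degree 3.
Fitting a degree-3 polynomial gives Q(m) = -2m³ - 3m² - 8m - 1.
Then Q(3) = -106.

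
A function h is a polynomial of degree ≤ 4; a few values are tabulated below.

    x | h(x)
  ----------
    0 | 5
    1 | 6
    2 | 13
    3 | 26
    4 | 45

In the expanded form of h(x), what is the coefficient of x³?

0

Write h(x) = ax^4 + bx³ + cx² + dx + e; the 5 given values yield a linear system in the 5 coefficients.
Solving, the top 2 coefficients vanish, and h(x) = 3x² - 2x + 5.
The coefficient of x³ is 0.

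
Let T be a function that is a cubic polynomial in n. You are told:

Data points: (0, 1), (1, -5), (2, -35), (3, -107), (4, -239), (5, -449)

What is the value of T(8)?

-1727

First differences: -6, -30, -72, -132, -210. Second differences: -24, -42, -60, -78. Third differences: -18, -18, -18.
Level-3 differences are constant, so T has degree 3.
Fitting a degree-3 polynomial gives T(n) = -3n³ - 3n² + 1.
Then T(8) = -1727.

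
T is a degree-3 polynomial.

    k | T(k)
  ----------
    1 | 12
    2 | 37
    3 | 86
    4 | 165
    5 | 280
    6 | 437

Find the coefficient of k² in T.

6

First differences: 25, 49, 79, 115, 157. Second differences: 24, 30, 36, 42. Third differences: 6, 6, 6.
Level-3 differences are constant, so T has degree 3.
Fitting a degree-3 polynomial gives T(k) = k³ + 6k² + 5.
The coefficient of k² is 6.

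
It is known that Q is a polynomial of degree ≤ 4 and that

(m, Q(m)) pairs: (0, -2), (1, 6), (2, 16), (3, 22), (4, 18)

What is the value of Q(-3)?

46

First differences: 8, 10, 6, -4. Second differences: 2, -4, -10. Third differences: -6, -6.
Level-3 differences are constant, so Q has degree 3.
Fitting a degree-3 polynomial gives Q(m) = -m³ + 4m² + 5m - 2.
Then Q(-3) = 46.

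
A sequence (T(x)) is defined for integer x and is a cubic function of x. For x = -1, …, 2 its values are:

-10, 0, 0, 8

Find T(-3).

Write T(x) = ax³ + bx² + cx + d; the 4 given values yield a linear system in the 4 coefficients.
Solving, T(x) = 3x³ - 5x² + 2x.
Then T(-3) = -132.

-132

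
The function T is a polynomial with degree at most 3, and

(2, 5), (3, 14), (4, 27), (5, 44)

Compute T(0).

Write T(x) = ax³ + bx² + cx + d; the 4 given values yield a linear system in the 4 coefficients.
Solving, the leading coefficient vanishes, and T(x) = 2x² - x - 1.
Then T(0) = -1.

-1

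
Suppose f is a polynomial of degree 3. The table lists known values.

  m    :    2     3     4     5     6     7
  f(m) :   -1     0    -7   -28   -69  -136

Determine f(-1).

First differences: 1, -7, -21, -41, -67. Second differences: -8, -14, -20, -26. Third differences: -6, -6, -6.
Level-3 differences are constant, so f has degree 3.
Fitting a degree-3 polynomial gives f(m) = -m³ + 5m² - 5m - 3.
Then f(-1) = 8.

8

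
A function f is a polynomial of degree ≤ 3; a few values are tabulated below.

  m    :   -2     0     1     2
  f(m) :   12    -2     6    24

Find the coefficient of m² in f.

Write f(m) = am³ + bm² + cm + d; the 4 given values yield a linear system in the 4 coefficients.
Solving, the leading coefficient vanishes, and f(m) = 5m² + 3m - 2.
The coefficient of m² is 5.

5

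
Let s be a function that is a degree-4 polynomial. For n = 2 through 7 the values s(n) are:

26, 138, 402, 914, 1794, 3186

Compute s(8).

5258

First differences: 112, 264, 512, 880, 1392. Second differences: 152, 248, 368, 512. Third differences: 96, 120, 144. Fourth differences: 24, 24.
Level-4 differences are constant, so s has degree 4.
Fitting a degree-4 polynomial gives s(n) = n^4 + 2n³ + 3n² - 6n - 6.
Then s(8) = 5258.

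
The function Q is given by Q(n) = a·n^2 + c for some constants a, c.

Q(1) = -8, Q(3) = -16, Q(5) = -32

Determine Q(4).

From Q(1) = -8 and Q(3) = -16: 1a + c = -8 and 9a + c = -16.
Subtracting: 8a = -8, so a = -1; then c = -8 − (-1)·1 = -7.
So Q(n) = -1n² − 7, and Q(4) = -23.

-23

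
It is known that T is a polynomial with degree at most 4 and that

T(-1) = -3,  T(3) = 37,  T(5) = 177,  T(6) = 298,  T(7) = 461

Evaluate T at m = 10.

1262

Write T(m) = am^4 + bm³ + cm² + dm + e; the 5 given values yield a linear system in the 5 coefficients.
Solving, the leading coefficient vanishes, and T(m) = m³ + 3m² - 3m - 8.
Then T(10) = 1262.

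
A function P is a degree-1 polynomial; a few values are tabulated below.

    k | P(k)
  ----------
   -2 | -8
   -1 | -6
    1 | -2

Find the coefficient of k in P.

Write P(k) = ak + b; the 3 given values yield a linear system in the 2 coefficients.
Solving, P(k) = 2k - 4.
The coefficient of k is 2.

2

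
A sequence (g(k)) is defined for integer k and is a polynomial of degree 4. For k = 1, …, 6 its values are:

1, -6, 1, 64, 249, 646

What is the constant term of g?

4

Write g(k) = ak^4 + bk³ + ck² + dk + e; the 6 given values yield a linear system in the 5 coefficients.
Solving, g(k) = k^4 - 3k³ - k + 4.
The constant term is g(0) = 4.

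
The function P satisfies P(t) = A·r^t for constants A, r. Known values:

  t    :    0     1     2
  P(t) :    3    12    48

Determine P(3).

Consecutive ratio: 12/3 = 4, and 48/12 = 4, so r = 4.
Then A·4^0 = 3 gives A = 3, and P(t) = 3·4^t.
P(3) = 3·4^3 = 192.

192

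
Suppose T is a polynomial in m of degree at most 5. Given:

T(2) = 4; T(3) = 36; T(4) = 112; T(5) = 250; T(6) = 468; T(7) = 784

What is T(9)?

1782

Write T(m) = am^5 + bm^4 + cm³ + dm² + em + p; the 6 given values yield a linear system in the 6 coefficients.
Solving, the top 2 coefficients vanish, and T(m) = 3m³ - 5m².
Then T(9) = 1782.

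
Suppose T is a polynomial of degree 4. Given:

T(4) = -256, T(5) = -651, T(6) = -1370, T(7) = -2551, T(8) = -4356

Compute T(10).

-10606

Write T(k) = ak^4 + bk³ + ck² + dk + e; the 5 given values yield a linear system in the 5 coefficients.
Solving, T(k) = -k^4 - k³ + 4k² - k + 4.
Then T(10) = -10606.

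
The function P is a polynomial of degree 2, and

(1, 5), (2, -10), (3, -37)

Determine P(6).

Write P(n) = an² + bn + c; the 3 given values yield a linear system in the 3 coefficients.
Solving, P(n) = -6n² + 3n + 8.
Then P(6) = -190.

-190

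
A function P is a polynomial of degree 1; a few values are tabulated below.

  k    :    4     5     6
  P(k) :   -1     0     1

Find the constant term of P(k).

-5

First differences: 1, 1.
Level-1 differences are constant, so P has degree 1.
Fitting a degree-1 polynomial gives P(k) = k - 5.
The constant term is P(0) = -5.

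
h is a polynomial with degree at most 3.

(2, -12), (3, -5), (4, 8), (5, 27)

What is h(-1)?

First differences: 7, 13, 19. Second differences: 6, 6.
Level-2 differences are constant, so h has degree 2.
Fitting a degree-2 polynomial gives h(n) = 3n² - 8n - 8.
Then h(-1) = 3.

3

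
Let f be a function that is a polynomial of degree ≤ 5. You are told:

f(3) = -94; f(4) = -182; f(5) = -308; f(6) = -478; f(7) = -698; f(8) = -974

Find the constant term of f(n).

2

First differences: -88, -126, -170, -220, -276. Second differences: -38, -44, -50, -56. Third differences: -6, -6, -6.
Level-3 differences are constant, so f has degree 3.
Fitting a degree-3 polynomial gives f(n) = -n³ - 7n² - 2n + 2.
The constant term is f(0) = 2.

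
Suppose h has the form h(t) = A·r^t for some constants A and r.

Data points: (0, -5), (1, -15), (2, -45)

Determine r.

Consecutive ratio: -15/(-5) = 3, and -45/(-15) = 3, so r = 3.
Then A·3^0 = -5 gives A = -5, and h(t) = -5·3^t.

3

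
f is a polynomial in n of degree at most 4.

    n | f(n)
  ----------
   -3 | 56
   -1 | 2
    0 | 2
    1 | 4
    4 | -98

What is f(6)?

Write f(n) = an^4 + bn³ + cn² + dn + e; the 5 given values yield a linear system in the 5 coefficients.
Solving, the leading coefficient vanishes, and f(n) = -2n³ + n² + 3n + 2.
Then f(6) = -376.

-376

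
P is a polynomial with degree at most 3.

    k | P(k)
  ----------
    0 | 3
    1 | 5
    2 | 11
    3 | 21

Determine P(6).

75

First differences: 2, 6, 10. Second differences: 4, 4.
Level-2 differences are constant, so P has degree 2.
Fitting a degree-2 polynomial gives P(k) = 2k² + 3.
Then P(6) = 75.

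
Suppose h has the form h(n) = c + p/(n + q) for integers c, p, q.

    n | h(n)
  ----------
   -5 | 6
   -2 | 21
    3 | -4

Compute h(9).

-1

(h(n) − c)(n + q) = p for each data point; the three points give a linear system in c and q, then p follows.
Solving: c = 1, q = 1, p = -20, so h(n) = 1 − 20/(n + 1).
Then h(9) = 1 − 20/10 = -1.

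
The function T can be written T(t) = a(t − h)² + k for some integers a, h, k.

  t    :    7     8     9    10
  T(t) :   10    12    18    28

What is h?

First differences 2, 6, 10; second difference 4 = 2a, so a = 2.
Expanding, the t-coefficient is −2ah = -4h; matching it to the data gives h = 7, and then k = 10.
So T(t) = 2(t − 7)² + 10.
Hence h = 7.

7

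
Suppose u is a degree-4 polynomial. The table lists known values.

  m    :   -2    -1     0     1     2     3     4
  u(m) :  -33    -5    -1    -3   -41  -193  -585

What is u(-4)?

First differences: 28, 4, -2, -38, -152, -392. Second differences: -24, -6, -36, -114, -240. Third differences: 18, -30, -78, -126. Fourth differences: -48, -48, -48.
Level-4 differences are constant, so u has degree 4.
Fitting a degree-4 polynomial gives u(m) = -2m^4 - m³ - m² + 2m - 1.
Then u(-4) = -473.

-473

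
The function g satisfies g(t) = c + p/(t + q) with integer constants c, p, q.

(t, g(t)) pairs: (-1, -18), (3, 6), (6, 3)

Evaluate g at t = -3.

(g(t) − c)(t + q) = p for each data point; the three points give a linear system in c and q, then p follows.
Solving: c = 0, q = 0, p = 18, so g(t) = 18/(t + 0).
Then g(-3) = 0 + 18/(-3) = -6.

-6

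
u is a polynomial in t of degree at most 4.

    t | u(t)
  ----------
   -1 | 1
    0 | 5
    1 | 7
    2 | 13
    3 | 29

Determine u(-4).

First differences: 4, 2, 6, 16. Second differences: -2, 4, 10. Third differences: 6, 6.
Level-3 differences are constant, so u has degree 3.
Fitting a degree-3 polynomial gives u(t) = t³ - t² + 2t + 5.
Then u(-4) = -83.

-83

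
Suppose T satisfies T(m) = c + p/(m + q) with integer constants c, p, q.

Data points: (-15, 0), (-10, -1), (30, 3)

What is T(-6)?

-3

(T(m) − c)(m + q) = p for each data point; the three points give a linear system in c and q, then p follows.
Solving: c = 2, q = 0, p = 30, so T(m) = 2 + 30/(m + 0).
Then T(-6) = 2 + 30/(-6) = -3.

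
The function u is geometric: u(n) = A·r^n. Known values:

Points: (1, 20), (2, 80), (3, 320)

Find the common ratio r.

4

Consecutive ratio: 80/20 = 4, and 320/80 = 4, so r = 4.
Then A·4^1 = 20 gives A = 5, and u(n) = 5·4^n.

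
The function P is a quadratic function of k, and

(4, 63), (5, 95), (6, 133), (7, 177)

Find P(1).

First differences: 32, 38, 44. Second differences: 6, 6.
Level-2 differences are constant, so P has degree 2.
Fitting a degree-2 polynomial gives P(k) = 3k² + 5k - 5.
Then P(1) = 3.

3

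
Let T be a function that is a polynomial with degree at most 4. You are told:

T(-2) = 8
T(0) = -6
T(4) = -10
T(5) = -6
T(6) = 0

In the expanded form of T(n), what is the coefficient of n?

-5

Write T(n) = an^4 + bn³ + cn² + dn + e; the 5 given values yield a linear system in the 5 coefficients.
Solving, the top 2 coefficients vanish, and T(n) = n² - 5n - 6.
The coefficient of n is -5.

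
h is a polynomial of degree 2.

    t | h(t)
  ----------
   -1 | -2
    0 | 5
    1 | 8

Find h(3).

2

Write h(t) = at² + bt + c; the 3 given values yield a linear system in the 3 coefficients.
Solving, h(t) = -2t² + 5t + 5.
Then h(3) = 2.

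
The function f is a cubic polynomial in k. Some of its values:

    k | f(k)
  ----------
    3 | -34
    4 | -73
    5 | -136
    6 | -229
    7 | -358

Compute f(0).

First differences: -39, -63, -93, -129. Second differences: -24, -30, -36. Third differences: -6, -6.
Level-3 differences are constant, so f has degree 3.
Fitting a degree-3 polynomial gives f(k) = -k³ - 2k - 1.
Then f(0) = -1.

-1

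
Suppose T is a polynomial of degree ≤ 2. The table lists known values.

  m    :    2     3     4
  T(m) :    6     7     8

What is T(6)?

10

First differences: 1, 1.
Level-1 differences are constant, so T has degree 1.
Fitting a degree-1 polynomial gives T(m) = m + 4.
Then T(6) = 10.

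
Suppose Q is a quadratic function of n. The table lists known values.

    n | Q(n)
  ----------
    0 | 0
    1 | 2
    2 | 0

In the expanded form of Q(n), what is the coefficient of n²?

Write Q(n) = an² + bn + c; the 3 given values yield a linear system in the 3 coefficients.
Solving, Q(n) = -2n² + 4n.
The coefficient of n² is -2.

-2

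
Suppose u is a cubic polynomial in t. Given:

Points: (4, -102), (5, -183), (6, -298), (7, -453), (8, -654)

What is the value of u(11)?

-1593

First differences: -81, -115, -155, -201. Second differences: -34, -40, -46. Third differences: -6, -6.
Level-3 differences are constant, so u has degree 3.
Fitting a degree-3 polynomial gives u(t) = -t³ - 2t² - 2t + 2.
Then u(11) = -1593.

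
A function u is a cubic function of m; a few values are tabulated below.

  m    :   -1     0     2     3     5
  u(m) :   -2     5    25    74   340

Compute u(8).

Write u(m) = am³ + bm² + cm + d; the 5 given values yield a linear system in the 4 coefficients.
Solving, u(m) = 3m³ - 2m² + 2m + 5.
Then u(8) = 1429.

1429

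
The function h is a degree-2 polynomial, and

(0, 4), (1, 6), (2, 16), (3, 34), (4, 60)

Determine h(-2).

24

First differences: 2, 10, 18, 26. Second differences: 8, 8, 8.
Level-2 differences are constant, so h has degree 2.
Fitting a degree-2 polynomial gives h(n) = 4n² - 2n + 4.
Then h(-2) = 24.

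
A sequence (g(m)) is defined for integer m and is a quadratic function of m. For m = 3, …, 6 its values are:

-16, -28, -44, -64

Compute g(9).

First differences: -12, -16, -20. Second differences: -4, -4.
Level-2 differences are constant, so g has degree 2.
Fitting a degree-2 polynomial gives g(m) = -2m² + 2m - 4.
Then g(9) = -148.

-148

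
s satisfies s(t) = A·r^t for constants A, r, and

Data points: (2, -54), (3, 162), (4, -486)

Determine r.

-3

Consecutive ratio: 162/(-54) = -3, and -486/162 = -3, so r = -3.
Then A·(-3)^2 = -54 gives A = -6, and s(t) = -6·(-3)^t.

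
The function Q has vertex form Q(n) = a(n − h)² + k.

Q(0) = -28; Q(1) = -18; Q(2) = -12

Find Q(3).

First differences 10, 6; second difference -4 = 2a, so a = -2.
Expanding, the n-coefficient is −2ah = 4h; matching it to the data gives h = 3, and then k = -10.
So Q(n) = -2(n − 3)² − 10.
Q(3) = -2·0² − 10 = -10.

-10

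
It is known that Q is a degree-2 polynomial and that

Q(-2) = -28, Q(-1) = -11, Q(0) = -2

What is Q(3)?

-23

Write Q(x) = ax² + bx + c; the 3 given values yield a linear system in the 3 coefficients.
Solving, Q(x) = -4x² + 5x - 2.
Then Q(3) = -23.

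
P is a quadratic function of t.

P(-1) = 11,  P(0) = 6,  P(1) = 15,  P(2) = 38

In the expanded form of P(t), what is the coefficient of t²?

Write P(t) = at² + bt + c; the 4 given values yield a linear system in the 3 coefficients.
Solving, P(t) = 7t² + 2t + 6.
The coefficient of t² is 7.

7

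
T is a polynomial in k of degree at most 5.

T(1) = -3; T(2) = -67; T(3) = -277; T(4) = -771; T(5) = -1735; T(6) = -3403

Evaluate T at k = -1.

-1

Write T(k) = ak^5 + bk^4 + ck³ + dk² + ek + p; the 6 given values yield a linear system in the 6 coefficients.
Solving, the leading coefficient vanishes, and T(k) = -2k^4 - 3k³ - 5k² + 2k + 5.
Then T(-1) = -1.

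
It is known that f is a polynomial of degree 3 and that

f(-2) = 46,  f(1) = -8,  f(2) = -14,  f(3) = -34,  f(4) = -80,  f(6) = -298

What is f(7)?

-494

Write f(m) = am³ + bm² + cm + d; the 6 given values yield a linear system in the 4 coefficients.
Solving, f(m) = -2m³ + 5m² - 7m - 4.
Then f(7) = -494.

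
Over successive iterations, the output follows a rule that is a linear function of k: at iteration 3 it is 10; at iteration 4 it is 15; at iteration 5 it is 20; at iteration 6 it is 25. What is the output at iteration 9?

Write the value at k as g(k).
Write g(k) = ak + b; the 4 given values yield a linear system in the 2 coefficients.
Solving, g(k) = 5k - 5.
Then g(9) = 40.

40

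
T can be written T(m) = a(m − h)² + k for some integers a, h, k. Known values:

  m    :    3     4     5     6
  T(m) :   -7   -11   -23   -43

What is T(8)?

First differences -4, -12, -20; second difference -8 = 2a, so a = -4.
Expanding, the m-coefficient is −2ah = 8h; matching it to the data gives h = 3, and then k = -7.
So T(m) = -4(m − 3)² − 7.
T(8) = -4·5² − 7 = -107.

-107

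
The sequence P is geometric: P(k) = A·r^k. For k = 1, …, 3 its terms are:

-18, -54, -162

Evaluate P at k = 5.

Consecutive ratio: -54/(-18) = 3, and -162/(-54) = 3, so r = 3.
Then A·3^1 = -18 gives A = -6, and P(k) = -6·3^k.
P(5) = -6·3^5 = -1458.

-1458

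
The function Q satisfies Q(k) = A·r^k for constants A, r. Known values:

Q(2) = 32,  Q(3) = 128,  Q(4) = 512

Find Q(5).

2048

Consecutive ratio: 128/32 = 4, and 512/128 = 4, so r = 4.
Then A·4^2 = 32 gives A = 2, and Q(k) = 2·4^k.
Q(5) = 2·4^5 = 2048.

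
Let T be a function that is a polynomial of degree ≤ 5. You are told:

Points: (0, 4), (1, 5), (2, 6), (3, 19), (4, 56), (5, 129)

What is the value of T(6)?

250

First differences: 1, 1, 13, 37, 73. Second differences: 0, 12, 24, 36. Third differences: 12, 12, 12.
Level-3 differences are constant, so T has degree 3.
Extending the table by one column gives the next first difference 121, so T(6) = 129 + 121 = 250.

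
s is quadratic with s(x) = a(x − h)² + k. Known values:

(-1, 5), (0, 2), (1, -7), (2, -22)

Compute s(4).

-70

First differences -3, -9, -15; second difference -6 = 2a, so a = -3.
Expanding, the x-coefficient is −2ah = 6h; matching it to the data gives h = -1, and then k = 5.
So s(x) = -3(x + 1)² + 5.
s(4) = -3·5² + 5 = -70.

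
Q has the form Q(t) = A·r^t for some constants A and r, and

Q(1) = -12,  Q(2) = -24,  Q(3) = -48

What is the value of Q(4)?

Consecutive ratio: -24/(-12) = 2, and -48/(-24) = 2, so r = 2.
Then A·2^1 = -12 gives A = -6, and Q(t) = -6·2^t.
Q(4) = -6·2^4 = -96.

-96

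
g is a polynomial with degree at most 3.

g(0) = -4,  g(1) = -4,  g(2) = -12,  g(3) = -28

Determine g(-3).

-52

Write g(t) = at³ + bt² + ct + d; the 4 given values yield a linear system in the 4 coefficients.
Solving, the leading coefficient vanishes, and g(t) = -4t² + 4t - 4.
Then g(-3) = -52.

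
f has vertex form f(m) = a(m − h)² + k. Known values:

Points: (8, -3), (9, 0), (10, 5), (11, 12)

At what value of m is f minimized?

First differences 3, 5, 7; second difference 2 = 2a, so a = 1.
Expanding, the m-coefficient is −2ah = -2h; matching it to the data gives h = 7, and then k = -4.
So f(m) = 1(m − 7)² − 4.
Hence h = 7.

7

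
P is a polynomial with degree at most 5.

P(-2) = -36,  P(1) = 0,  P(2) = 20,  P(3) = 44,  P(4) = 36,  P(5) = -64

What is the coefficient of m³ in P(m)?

4

Write P(m) = am^5 + bm^4 + cm³ + dm² + em + p; the 6 given values yield a linear system in the 6 coefficients.
Solving, the leading coefficient vanishes, and P(m) = -m^4 + 4m³ + 3m² - 2m - 4.
The coefficient of m³ is 4.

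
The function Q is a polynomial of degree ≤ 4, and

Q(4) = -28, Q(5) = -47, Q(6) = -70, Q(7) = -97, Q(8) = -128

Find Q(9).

First differences: -19, -23, -27, -31. Second differences: -4, -4, -4.
Level-2 differences are constant, so Q has degree 2.
Fitting a degree-2 polynomial gives Q(m) = -2m² - m + 8.
Then Q(9) = -163.

-163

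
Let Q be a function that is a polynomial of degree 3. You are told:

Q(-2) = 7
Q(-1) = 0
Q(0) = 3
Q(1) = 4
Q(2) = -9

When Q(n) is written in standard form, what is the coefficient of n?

First differences: -7, 3, 1, -13. Second differences: 10, -2, -14. Third differences: -12, -12.
Level-3 differences are constant, so Q has degree 3.
Fitting a degree-3 polynomial gives Q(n) = -2n³ - n² + 4n + 3.
The coefficient of n is 4.

4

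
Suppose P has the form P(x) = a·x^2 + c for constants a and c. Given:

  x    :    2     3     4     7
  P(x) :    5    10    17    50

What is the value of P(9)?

82

From P(2) = 5 and P(3) = 10: 4a + c = 5 and 9a + c = 10.
Subtracting: 5a = 5, so a = 1; then c = 5 − 1·4 = 1.
So P(x) = 1x² + 1, and P(9) = 82.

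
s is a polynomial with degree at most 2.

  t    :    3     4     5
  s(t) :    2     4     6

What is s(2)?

Write s(t) = at² + bt + c; the 3 given values yield a linear system in the 3 coefficients.
Solving, the leading coefficient vanishes, and s(t) = 2t - 4.
Then s(2) = 0.

0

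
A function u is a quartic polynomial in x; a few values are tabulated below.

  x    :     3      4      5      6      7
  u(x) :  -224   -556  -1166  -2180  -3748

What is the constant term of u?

Write u(x) = ax^4 + bx³ + cx² + dx + e; the 5 given values yield a linear system in the 5 coefficients.
Solving, u(x) = -x^4 - 3x³ - 6x² - 4x + 4.
The constant term is u(0) = 4.

4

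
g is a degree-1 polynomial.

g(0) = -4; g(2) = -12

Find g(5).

Write g(t) = at + b; the 2 given values yield a linear system in the 2 coefficients.
Solving, g(t) = -4t - 4.
Then g(5) = -24.

-24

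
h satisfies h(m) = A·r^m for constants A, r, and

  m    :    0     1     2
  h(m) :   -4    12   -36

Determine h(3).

108

Consecutive ratio: 12/(-4) = -3, and -36/12 = -3, so r = -3.
Then A·(-3)^0 = -4 gives A = -4, and h(m) = -4·(-3)^m.
h(3) = -4·(-3)^3 = 108.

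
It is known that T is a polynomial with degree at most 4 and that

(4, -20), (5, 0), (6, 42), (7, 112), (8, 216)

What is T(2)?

First differences: 20, 42, 70, 104. Second differences: 22, 28, 34. Third differences: 6, 6.
Level-3 differences are constant, so T has degree 3.
Fitting a degree-3 polynomial gives T(x) = x³ - 4x² - 5x.
Then T(2) = -18.

-18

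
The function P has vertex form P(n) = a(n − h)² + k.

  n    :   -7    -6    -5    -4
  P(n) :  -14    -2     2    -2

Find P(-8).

First differences 12, 4, -4; second difference -8 = 2a, so a = -4.
Expanding, the n-coefficient is −2ah = 8h; matching it to the data gives h = -5, and then k = 2.
So P(n) = -4(n + 5)² + 2.
P(-8) = -4·(-3)² + 2 = -34.

-34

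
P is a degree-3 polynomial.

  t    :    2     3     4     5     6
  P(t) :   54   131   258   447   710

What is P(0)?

First differences: 77, 127, 189, 263. Second differences: 50, 62, 74. Third differences: 12, 12.
Level-3 differences are constant, so P has degree 3.
Fitting a degree-3 polynomial gives P(t) = 2t³ + 7t² + 4t + 2.
Then P(0) = 2.

2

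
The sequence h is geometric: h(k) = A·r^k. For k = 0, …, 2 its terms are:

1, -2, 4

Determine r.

Consecutive ratio: -2/1 = -2, and 4/(-2) = -2, so r = -2.
Then A·(-2)^0 = 1 gives A = 1, and h(k) = 1·(-2)^k.

-2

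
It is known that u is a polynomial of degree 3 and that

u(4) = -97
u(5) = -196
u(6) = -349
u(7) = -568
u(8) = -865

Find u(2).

-13

First differences: -99, -153, -219, -297. Second differences: -54, -66, -78. Third differences: -12, -12.
Level-3 differences are constant, so u has degree 3.
Fitting a degree-3 polynomial gives u(t) = -2t³ + 3t² - 4t - 1.
Then u(2) = -13.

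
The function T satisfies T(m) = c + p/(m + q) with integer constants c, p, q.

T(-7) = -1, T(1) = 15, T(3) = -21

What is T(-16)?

-2

(T(m) − c)(m + q) = p for each data point; the three points give a linear system in c and q, then p follows.
Solving: c = -3, q = -2, p = -18, so T(m) = -3 − 18/(m − 2).
Then T(-16) = -3 − 18/(-18) = -2.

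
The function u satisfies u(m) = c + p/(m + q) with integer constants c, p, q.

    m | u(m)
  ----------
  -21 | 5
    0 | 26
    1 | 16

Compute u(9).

8

(u(m) − c)(m + q) = p for each data point; the three points give a linear system in c and q, then p follows.
Solving: c = 6, q = 1, p = 20, so u(m) = 6 + 20/(m + 1).
Then u(9) = 6 + 20/10 = 8.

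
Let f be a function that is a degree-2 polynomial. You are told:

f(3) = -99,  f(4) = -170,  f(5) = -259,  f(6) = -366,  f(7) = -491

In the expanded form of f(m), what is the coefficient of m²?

-9

First differences: -71, -89, -107, -125. Second differences: -18, -18, -18.
Level-2 differences are constant, so f has degree 2.
Fitting a degree-2 polynomial gives f(m) = -9m² - 8m + 6.
The coefficient of m² is -9.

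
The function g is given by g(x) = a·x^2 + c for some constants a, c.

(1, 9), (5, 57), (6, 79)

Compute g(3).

From g(1) = 9 and g(5) = 57: 1a + c = 9 and 25a + c = 57.
Subtracting: 24a = 48, so a = 2; then c = 9 − 2·1 = 7.
So g(x) = 2x² + 7, and g(3) = 25.

25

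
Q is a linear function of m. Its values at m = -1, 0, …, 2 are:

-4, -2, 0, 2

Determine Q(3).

4

First differences: 2, 2, 2.
Level-1 differences are constant, so Q has degree 1.
Extending the table by one column gives the next first difference 2, so Q(3) = 2 + 2 = 4.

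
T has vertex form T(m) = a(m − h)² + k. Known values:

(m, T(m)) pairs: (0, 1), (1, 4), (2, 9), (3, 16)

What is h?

-1

First differences 3, 5, 7; second difference 2 = 2a, so a = 1.
Expanding, the m-coefficient is −2ah = -2h; matching it to the data gives h = -1, and then k = 0.
So T(m) = 1(m + 1)² + 0.
Hence h = -1.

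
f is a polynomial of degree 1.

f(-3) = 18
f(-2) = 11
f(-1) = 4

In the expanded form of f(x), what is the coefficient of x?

-7

Write f(x) = ax + b; the 3 given values yield a linear system in the 2 coefficients.
Solving, f(x) = -7x - 3.
The coefficient of x is -7.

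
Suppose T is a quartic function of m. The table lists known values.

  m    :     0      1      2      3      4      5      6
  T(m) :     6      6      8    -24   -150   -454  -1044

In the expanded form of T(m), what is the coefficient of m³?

First differences: 0, 2, -32, -126, -304, -590. Second differences: 2, -34, -94, -178, -286. Third differences: -36, -60, -84, -108. Fourth differences: -24, -24, -24.
Level-4 differences are constant, so T has degree 4.
Fitting a degree-4 polynomial gives T(m) = -m^4 + 8m² - 7m + 6.
The coefficient of m³ is 0.

0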